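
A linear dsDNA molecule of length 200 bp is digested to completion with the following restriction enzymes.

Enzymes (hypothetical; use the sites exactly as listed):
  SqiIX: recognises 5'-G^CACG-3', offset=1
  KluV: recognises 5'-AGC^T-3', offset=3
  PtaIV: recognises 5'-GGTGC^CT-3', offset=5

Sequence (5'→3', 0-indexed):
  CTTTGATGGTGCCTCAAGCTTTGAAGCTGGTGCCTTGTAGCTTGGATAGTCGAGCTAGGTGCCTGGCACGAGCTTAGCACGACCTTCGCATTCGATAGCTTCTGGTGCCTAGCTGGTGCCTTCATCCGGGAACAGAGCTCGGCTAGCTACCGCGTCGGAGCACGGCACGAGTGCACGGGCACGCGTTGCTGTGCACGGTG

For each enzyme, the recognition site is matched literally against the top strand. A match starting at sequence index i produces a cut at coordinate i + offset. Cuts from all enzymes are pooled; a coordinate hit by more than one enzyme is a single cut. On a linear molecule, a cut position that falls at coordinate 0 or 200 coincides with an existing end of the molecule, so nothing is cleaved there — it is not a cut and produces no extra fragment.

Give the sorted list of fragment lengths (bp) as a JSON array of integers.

Site scan:
  SqiIX (GCACG, off=1): starts [65, 76, 159, 164, 172, 178, 192] → cuts [66, 77, 160, 165, 173, 179, 193]
  KluV (AGCT, off=3): starts [16, 24, 38, 52, 70, 96, 110, 135, 144] → cuts [19, 27, 41, 55, 73, 99, 113, 138, 147]
  PtaIV (GGTGCCT, off=5): starts [7, 28, 57, 103, 114] → cuts [12, 33, 62, 108, 119]

All cut coordinates (distinct, sorted): [12, 19, 27, 33, 41, 55, 62, 66, 73, 77, 99, 108, 113, 119, 138, 147, 160, 165, 173, 179, 193]

Fragments:
  [0,12): 12 bp
  [12,19): 7 bp
  [19,27): 8 bp
  [27,33): 6 bp
  [33,41): 8 bp
  [41,55): 14 bp
  [55,62): 7 bp
  [62,66): 4 bp
  [66,73): 7 bp
  [73,77): 4 bp
  [77,99): 22 bp
  [99,108): 9 bp
  [108,113): 5 bp
  [113,119): 6 bp
  [119,138): 19 bp
  [138,147): 9 bp
  [147,160): 13 bp
  [160,165): 5 bp
  [165,173): 8 bp
  [173,179): 6 bp
  [179,193): 14 bp
  [193,200): 7 bp

[4,4,5,5,6,6,6,7,7,7,7,8,8,8,9,9,12,13,14,14,19,22]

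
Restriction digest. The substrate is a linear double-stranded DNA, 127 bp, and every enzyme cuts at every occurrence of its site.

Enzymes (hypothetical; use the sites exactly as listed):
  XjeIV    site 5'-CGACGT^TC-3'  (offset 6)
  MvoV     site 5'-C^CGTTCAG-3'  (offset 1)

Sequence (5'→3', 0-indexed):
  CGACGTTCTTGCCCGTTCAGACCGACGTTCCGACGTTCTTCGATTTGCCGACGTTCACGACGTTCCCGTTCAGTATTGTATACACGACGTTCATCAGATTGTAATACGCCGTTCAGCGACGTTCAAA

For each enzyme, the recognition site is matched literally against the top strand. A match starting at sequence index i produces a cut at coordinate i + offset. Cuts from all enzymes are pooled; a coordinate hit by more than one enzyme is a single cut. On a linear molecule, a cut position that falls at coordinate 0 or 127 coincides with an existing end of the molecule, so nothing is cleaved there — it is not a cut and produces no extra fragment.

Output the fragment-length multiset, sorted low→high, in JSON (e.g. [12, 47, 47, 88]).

[3,5,6,7,8,9,13,15,18,19,24]

Site scan:
  XjeIV (CGACGTTC, off=6): starts [0, 22, 30, 48, 57, 84, 116] → cuts [6, 28, 36, 54, 63, 90, 122]
  MvoV (CCGTTCAG, off=1): starts [12, 65, 108] → cuts [13, 66, 109]

All cut coordinates (distinct, sorted): [6, 13, 28, 36, 54, 63, 66, 90, 109, 122]

Fragments:
  [0,6): 6 bp
  [6,13): 7 bp
  [13,28): 15 bp
  [28,36): 8 bp
  [36,54): 18 bp
  [54,63): 9 bp
  [63,66): 3 bp
  [66,90): 24 bp
  [90,109): 19 bp
  [109,122): 13 bp
  [122,127): 5 bp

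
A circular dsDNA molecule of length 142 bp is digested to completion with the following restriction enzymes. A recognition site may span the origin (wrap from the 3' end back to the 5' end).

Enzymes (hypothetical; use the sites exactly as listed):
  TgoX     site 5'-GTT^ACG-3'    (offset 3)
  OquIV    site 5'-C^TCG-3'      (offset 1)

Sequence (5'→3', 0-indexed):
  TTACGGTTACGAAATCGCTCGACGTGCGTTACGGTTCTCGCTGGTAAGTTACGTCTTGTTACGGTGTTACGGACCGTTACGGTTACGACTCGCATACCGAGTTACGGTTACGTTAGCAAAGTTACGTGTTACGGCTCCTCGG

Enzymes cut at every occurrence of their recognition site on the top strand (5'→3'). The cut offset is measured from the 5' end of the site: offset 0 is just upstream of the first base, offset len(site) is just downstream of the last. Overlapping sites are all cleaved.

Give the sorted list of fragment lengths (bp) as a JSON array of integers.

Site scan:
  TgoX (GTTACG, off=3): starts [5, 27, 47, 57, 65, 75, 81, 100, 106, 120, 127, 141] → cuts [2, 8, 30, 50, 60, 68, 78, 84, 103, 109, 123, 130]
  OquIV (CTCG, off=1): starts [17, 36, 88, 137] → cuts [18, 37, 89, 138]

Pooled cuts: [2, 8, 18, 30, 37, 50, 60, 68, 78, 84, 89, 103, 109, 123, 130, 138]

Fragment lengths:
  2→8: 6 bp
  8→18: 10 bp
  18→30: 12 bp
  30→37: 7 bp
  37→50: 13 bp
  50→60: 10 bp
  60→68: 8 bp
  68→78: 10 bp
  78→84: 6 bp
  84→89: 5 bp
  89→103: 14 bp
  103→109: 6 bp
  109→123: 14 bp
  123→130: 7 bp
  130→138: 8 bp
  138→2 (wrap): 142-138+2 = 6 bp

[5,6,6,6,6,7,7,8,8,10,10,10,12,13,14,14]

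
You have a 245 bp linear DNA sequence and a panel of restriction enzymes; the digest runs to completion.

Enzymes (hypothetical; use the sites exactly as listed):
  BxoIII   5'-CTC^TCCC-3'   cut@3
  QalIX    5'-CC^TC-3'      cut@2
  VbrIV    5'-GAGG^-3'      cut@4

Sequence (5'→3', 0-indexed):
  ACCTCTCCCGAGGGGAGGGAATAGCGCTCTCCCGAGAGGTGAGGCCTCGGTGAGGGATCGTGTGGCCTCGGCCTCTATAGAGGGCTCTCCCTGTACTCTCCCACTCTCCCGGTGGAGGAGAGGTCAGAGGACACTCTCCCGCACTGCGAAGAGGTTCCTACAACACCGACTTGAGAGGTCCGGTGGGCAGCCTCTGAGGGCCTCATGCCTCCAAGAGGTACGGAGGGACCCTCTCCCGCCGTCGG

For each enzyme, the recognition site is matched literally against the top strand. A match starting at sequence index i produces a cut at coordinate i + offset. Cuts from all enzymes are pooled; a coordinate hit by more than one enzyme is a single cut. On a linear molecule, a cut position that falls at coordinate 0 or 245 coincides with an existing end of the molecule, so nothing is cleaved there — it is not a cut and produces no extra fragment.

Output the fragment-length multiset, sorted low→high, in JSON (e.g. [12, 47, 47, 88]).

Scan for sites:
  BxoIII (CTCTCCC, off=3): starts [2, 26, 84, 95, 103, 133, 230] → cuts [5, 29, 87, 98, 106, 136, 233]
  QalIX (CCTC, off=2): starts [1, 44, 65, 71, 190, 200, 207, 229] → cuts [3, 46, 67, 73, 192, 202, 209, 231]
  VbrIV (GAGG, off=4): starts [9, 14, 35, 40, 51, 79, 114, 119, 126, 150, 174, 195, 214, 222] → cuts [13, 18, 39, 44, 55, 83, 118, 123, 130, 154, 178, 199, 218, 226]

Pooled cuts: [3, 5, 13, 18, 29, 39, 44, 46, 55, 67, 73, 83, 87, 98, 106, 118, 123, 130, 136, 154, 178, 192, 199, 202, 209, 218, 226, 231, 233]

Fragment lengths:
  [0,3): 3 bp
  [3,5): 2 bp
  [5,13): 8 bp
  [13,18): 5 bp
  [18,29): 11 bp
  [29,39): 10 bp
  [39,44): 5 bp
  [44,46): 2 bp
  [46,55): 9 bp
  [55,67): 12 bp
  [67,73): 6 bp
  [73,83): 10 bp
  [83,87): 4 bp
  [87,98): 11 bp
  [98,106): 8 bp
  [106,118): 12 bp
  [118,123): 5 bp
  [123,130): 7 bp
  [130,136): 6 bp
  [136,154): 18 bp
  [154,178): 24 bp
  [178,192): 14 bp
  [192,199): 7 bp
  [199,202): 3 bp
  [202,209): 7 bp
  [209,218): 9 bp
  [218,226): 8 bp
  [226,231): 5 bp
  [231,233): 2 bp
  [233,245): 12 bp

[2,2,2,3,3,4,5,5,5,5,6,6,7,7,7,8,8,8,9,9,10,10,11,11,12,12,12,14,18,24]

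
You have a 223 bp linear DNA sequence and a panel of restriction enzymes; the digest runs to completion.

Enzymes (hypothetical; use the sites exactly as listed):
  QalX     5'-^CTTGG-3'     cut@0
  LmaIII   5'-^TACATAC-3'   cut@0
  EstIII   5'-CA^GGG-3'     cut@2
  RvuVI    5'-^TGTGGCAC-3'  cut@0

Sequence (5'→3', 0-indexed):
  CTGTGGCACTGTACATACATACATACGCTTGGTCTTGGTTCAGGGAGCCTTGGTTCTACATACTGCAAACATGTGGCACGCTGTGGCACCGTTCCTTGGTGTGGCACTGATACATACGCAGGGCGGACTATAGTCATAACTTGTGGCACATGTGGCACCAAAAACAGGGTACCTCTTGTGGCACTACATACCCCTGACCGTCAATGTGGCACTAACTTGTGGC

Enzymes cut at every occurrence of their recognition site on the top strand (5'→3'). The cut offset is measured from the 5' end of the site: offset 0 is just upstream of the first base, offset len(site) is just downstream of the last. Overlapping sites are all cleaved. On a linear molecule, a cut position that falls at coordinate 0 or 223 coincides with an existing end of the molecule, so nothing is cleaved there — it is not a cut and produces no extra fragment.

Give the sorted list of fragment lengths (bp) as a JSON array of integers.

[1,4,4,5,6,6,8,8,8,9,9,10,10,10,10,11,13,15,16,19,20,21]

Per-enzyme occurrences:
  QalX (CTTGG, off=0): starts [27, 33, 48, 94] → cuts [27, 33, 48, 94]
  LmaIII (TACATAC, off=0): starts [11, 15, 19, 56, 110, 184] → cuts [11, 15, 19, 56, 110, 184]
  EstIII (CAGGG, off=2): starts [40, 118, 164] → cuts [42, 120, 166]
  RvuVI (TGTGGCAC, off=0): starts [1, 71, 81, 99, 141, 150, 176, 204] → cuts [1, 71, 81, 99, 141, 150, 176, 204]

All cut coordinates (distinct, sorted): [1, 11, 15, 19, 27, 33, 42, 48, 56, 71, 81, 94, 99, 110, 120, 141, 150, 166, 176, 184, 204]

Fragments:
  [0,1): 1 bp
  [1,11): 10 bp
  [11,15): 4 bp
  [15,19): 4 bp
  [19,27): 8 bp
  [27,33): 6 bp
  [33,42): 9 bp
  [42,48): 6 bp
  [48,56): 8 bp
  [56,71): 15 bp
  [71,81): 10 bp
  [81,94): 13 bp
  [94,99): 5 bp
  [99,110): 11 bp
  [110,120): 10 bp
  [120,141): 21 bp
  [141,150): 9 bp
  [150,166): 16 bp
  [166,176): 10 bp
  [176,184): 8 bp
  [184,204): 20 bp
  [204,223): 19 bp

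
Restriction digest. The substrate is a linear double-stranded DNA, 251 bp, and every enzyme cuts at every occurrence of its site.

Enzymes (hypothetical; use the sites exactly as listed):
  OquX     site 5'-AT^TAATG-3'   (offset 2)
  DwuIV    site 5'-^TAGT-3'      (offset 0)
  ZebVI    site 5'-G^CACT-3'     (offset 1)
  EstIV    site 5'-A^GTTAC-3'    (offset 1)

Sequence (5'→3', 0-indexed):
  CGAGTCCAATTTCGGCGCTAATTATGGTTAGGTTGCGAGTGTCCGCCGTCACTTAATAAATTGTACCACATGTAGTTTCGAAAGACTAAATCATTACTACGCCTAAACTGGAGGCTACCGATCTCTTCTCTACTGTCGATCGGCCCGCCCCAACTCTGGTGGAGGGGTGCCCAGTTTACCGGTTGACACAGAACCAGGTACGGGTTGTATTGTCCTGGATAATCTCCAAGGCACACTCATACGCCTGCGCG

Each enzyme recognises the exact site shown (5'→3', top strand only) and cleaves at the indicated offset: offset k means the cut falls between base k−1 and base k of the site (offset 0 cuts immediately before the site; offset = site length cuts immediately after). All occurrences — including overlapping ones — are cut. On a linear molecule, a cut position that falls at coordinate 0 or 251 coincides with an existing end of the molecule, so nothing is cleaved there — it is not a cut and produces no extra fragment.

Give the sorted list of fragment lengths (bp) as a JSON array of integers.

[72,179]

Per-enzyme occurrences:
  OquX (ATTAATG, off=2): no sites
  DwuIV (TAGT, off=0): starts [72] → cuts [72]
  ZebVI (GCACT, off=1): no sites
  EstIV (AGTTAC, off=1): no sites

Pooled cuts: [72]

Fragments:
  [0,72): 72 bp
  [72,251): 179 bp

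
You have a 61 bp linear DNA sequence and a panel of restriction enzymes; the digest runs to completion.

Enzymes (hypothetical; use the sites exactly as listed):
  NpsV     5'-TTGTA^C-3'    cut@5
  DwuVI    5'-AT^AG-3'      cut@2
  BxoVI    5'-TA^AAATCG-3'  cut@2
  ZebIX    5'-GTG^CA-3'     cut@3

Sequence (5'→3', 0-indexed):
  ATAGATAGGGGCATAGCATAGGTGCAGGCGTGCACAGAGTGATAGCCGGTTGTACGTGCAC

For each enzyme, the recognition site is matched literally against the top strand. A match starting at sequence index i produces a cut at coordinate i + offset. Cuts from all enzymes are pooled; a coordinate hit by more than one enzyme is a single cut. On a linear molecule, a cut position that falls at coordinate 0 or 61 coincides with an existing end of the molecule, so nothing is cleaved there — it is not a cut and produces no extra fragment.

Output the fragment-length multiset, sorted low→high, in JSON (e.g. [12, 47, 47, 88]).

Scan for sites:
  NpsV TTGTAC/5: at [49] ⇒ [54]
  DwuVI ATAG/2: at [0, 4, 12, 17, 41] ⇒ [2, 6, 14, 19, 43]
  BxoVI (TAAAATCG, off=2): no sites
  ZebIX GTGCA/3: at [21, 29, 55] ⇒ [24, 32, 58]

Pooled cuts: [2, 6, 14, 19, 24, 32, 43, 54, 58]

Fragments:
  [0,2): 2 bp
  [2,6): 4 bp
  [6,14): 8 bp
  [14,19): 5 bp
  [19,24): 5 bp
  [24,32): 8 bp
  [32,43): 11 bp
  [43,54): 11 bp
  [54,58): 4 bp
  [58,61): 3 bp

[2,3,4,4,5,5,8,8,11,11]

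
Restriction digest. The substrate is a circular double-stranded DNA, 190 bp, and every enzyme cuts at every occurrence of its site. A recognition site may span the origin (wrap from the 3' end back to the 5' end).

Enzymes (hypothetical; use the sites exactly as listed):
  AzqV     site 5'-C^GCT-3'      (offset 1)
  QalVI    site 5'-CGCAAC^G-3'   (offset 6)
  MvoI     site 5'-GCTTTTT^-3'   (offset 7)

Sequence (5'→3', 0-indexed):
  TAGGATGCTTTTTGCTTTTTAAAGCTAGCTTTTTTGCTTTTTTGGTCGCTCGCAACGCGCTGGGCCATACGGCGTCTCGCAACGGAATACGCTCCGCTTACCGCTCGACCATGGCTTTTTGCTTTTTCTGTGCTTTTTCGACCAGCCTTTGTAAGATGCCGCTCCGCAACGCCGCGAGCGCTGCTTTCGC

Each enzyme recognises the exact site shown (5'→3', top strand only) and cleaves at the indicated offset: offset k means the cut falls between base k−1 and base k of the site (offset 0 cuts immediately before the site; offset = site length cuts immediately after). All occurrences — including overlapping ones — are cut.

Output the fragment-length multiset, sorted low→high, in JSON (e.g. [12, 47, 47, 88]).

[2,5,5,7,7,7,7,8,9,9,9,10,11,14,15,18,22,25]

Site scan:
  AzqV CGCT/1: at [46, 57, 89, 94, 101, 159, 178, 187] ⇒ [47, 58, 90, 95, 102, 160, 179, 188]
  QalVI CGCAACG/6: at [50, 77, 164] ⇒ [56, 83, 170]
  MvoI GCTTTTT/7: at [6, 13, 27, 35, 113, 120, 131] ⇒ [13, 20, 34, 42, 120, 127, 138]

All cut coordinates (distinct, sorted): [13, 20, 34, 42, 47, 56, 58, 83, 90, 95, 102, 120, 127, 138, 160, 170, 179, 188]

Fragment lengths:
  13→20: 7 bp
  20→34: 14 bp
  34→42: 8 bp
  42→47: 5 bp
  47→56: 9 bp
  56→58: 2 bp
  58→83: 25 bp
  83→90: 7 bp
  90→95: 5 bp
  95→102: 7 bp
  102→120: 18 bp
  120→127: 7 bp
  127→138: 11 bp
  138→160: 22 bp
  160→170: 10 bp
  170→179: 9 bp
  179→188: 9 bp
  188→13 (wrap): 190-188+13 = 15 bp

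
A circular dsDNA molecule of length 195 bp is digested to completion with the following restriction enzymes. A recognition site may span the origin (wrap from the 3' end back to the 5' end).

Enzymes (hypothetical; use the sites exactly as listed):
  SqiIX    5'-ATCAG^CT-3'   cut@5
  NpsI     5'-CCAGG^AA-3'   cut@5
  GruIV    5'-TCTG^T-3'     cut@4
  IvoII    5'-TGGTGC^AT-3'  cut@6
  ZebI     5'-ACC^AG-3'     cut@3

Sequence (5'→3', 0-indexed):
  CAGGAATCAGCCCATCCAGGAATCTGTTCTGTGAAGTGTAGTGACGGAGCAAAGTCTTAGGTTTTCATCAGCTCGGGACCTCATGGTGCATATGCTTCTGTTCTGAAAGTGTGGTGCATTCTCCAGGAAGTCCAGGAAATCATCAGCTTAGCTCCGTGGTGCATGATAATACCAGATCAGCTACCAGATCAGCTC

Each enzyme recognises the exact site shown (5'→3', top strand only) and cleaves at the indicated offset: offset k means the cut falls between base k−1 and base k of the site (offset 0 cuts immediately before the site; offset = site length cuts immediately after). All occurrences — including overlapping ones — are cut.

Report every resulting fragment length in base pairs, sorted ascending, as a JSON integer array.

[5,5,6,7,7,7,9,10,10,11,11,16,16,17,18,40]

Site scan:
  SqiIX (ATCAGCT, off=5): starts [66, 141, 175, 187] → cuts [71, 146, 180, 192]
  NpsI (CCAGGAA, off=5): starts [15, 122, 131, 194] → cuts [4, 20, 127, 136]
  GruIV (TCTGT, off=4): starts [22, 27, 96] → cuts [26, 31, 100]
  IvoII (TGGTGCAT, off=6): starts [83, 111, 156] → cuts [89, 117, 162]
  ZebI (ACCAG, off=3): starts [170, 182] → cuts [173, 185]

Pooled cuts: [4, 20, 26, 31, 71, 89, 100, 117, 127, 136, 146, 162, 173, 180, 185, 192]

Fragment lengths:
  4→20: 16 bp
  20→26: 6 bp
  26→31: 5 bp
  31→71: 40 bp
  71→89: 18 bp
  89→100: 11 bp
  100→117: 17 bp
  117→127: 10 bp
  127→136: 9 bp
  136→146: 10 bp
  146→162: 16 bp
  162→173: 11 bp
  173→180: 7 bp
  180→185: 5 bp
  185→192: 7 bp
  192→4 (wrap): 195-192+4 = 7 bp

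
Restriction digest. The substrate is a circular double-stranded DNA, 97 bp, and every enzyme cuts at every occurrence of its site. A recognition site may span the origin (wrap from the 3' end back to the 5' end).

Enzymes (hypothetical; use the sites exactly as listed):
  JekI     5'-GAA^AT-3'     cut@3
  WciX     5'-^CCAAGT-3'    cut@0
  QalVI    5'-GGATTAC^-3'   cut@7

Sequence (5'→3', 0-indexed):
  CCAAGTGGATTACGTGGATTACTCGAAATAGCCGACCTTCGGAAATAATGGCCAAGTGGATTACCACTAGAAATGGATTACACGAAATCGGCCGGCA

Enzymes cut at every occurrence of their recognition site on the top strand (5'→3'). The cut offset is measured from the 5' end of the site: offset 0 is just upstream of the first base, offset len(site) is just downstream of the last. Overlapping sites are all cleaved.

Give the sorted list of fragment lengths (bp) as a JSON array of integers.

Site scan:
  JekI GAAAT/3: at [24, 41, 69, 83] ⇒ [27, 44, 72, 86]
  WciX CCAAGT/0: at [0, 51] ⇒ [0, 51]
  QalVI GGATTAC/7: at [6, 15, 57, 74] ⇒ [13, 22, 64, 81]

All cut coordinates (distinct, sorted): [0, 13, 22, 27, 44, 51, 64, 72, 81, 86]

Fragments:
  0→13: 13 bp
  13→22: 9 bp
  22→27: 5 bp
  27→44: 17 bp
  44→51: 7 bp
  51→64: 13 bp
  64→72: 8 bp
  72→81: 9 bp
  81→86: 5 bp
  86→0 (wrap): 97-86+0 = 11 bp

[5,5,7,8,9,9,11,13,13,17]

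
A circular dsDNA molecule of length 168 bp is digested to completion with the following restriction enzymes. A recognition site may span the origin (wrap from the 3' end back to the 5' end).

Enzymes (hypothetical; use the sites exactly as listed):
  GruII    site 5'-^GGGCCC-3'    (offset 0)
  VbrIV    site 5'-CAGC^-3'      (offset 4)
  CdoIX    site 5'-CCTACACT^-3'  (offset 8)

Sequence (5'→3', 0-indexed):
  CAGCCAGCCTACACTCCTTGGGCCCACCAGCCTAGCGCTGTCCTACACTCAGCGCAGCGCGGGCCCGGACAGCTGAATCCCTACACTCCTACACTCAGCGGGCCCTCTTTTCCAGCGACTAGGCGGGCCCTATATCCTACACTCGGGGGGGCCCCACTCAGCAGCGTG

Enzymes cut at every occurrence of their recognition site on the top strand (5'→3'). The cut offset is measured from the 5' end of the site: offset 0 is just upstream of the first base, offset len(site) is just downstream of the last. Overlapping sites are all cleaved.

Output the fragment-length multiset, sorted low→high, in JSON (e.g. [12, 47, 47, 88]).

Scan for sites:
  GruII GGGCCC/0: at [19, 60, 99, 124, 148] ⇒ [19, 60, 99, 124, 148]
  VbrIV CAGC/4: at [0, 4, 27, 49, 54, 69, 95, 112, 158, 161] ⇒ [4, 8, 31, 53, 58, 73, 99, 116, 162, 165]
  CdoIX CCTACACT/8: at [7, 41, 79, 87, 135] ⇒ [15, 49, 87, 95, 143]

All cut coordinates (distinct, sorted): [4, 8, 15, 19, 31, 49, 53, 58, 60, 73, 87, 95, 99, 116, 124, 143, 148, 162, 165]

Fragment lengths:
  4→8: 4 bp
  8→15: 7 bp
  15→19: 4 bp
  19→31: 12 bp
  31→49: 18 bp
  49→53: 4 bp
  53→58: 5 bp
  58→60: 2 bp
  60→73: 13 bp
  73→87: 14 bp
  87→95: 8 bp
  95→99: 4 bp
  99→116: 17 bp
  116→124: 8 bp
  124→143: 19 bp
  143→148: 5 bp
  148→162: 14 bp
  162→165: 3 bp
  165→4 (wrap): 168-165+4 = 7 bp

[2,3,4,4,4,4,5,5,7,7,8,8,12,13,14,14,17,18,19]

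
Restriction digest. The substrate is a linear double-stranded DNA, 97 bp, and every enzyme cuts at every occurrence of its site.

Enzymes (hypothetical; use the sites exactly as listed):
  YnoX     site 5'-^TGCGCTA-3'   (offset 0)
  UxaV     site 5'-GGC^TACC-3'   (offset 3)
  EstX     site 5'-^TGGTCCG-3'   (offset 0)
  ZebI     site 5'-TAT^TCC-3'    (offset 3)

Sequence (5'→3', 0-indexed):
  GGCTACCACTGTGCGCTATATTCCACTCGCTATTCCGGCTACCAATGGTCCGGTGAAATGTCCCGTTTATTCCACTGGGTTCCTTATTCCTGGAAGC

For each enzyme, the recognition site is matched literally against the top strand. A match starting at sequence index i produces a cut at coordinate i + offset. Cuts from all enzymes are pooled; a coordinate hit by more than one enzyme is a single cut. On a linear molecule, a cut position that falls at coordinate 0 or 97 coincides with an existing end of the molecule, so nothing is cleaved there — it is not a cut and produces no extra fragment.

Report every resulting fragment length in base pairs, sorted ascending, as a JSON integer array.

Per-enzyme occurrences:
  YnoX TGCGCTA/0: at [11] ⇒ [11]
  UxaV GGCTACC/3: at [0, 36] ⇒ [3, 39]
  EstX TGGTCCG/0: at [45] ⇒ [45]
  ZebI TATTCC/3: at [18, 30, 67, 84] ⇒ [21, 33, 70, 87]

Pooled cuts: [3, 11, 21, 33, 39, 45, 70, 87]

Fragment lengths:
  [0,3): 3 bp
  [3,11): 8 bp
  [11,21): 10 bp
  [21,33): 12 bp
  [33,39): 6 bp
  [39,45): 6 bp
  [45,70): 25 bp
  [70,87): 17 bp
  [87,97): 10 bp

[3,6,6,8,10,10,12,17,25]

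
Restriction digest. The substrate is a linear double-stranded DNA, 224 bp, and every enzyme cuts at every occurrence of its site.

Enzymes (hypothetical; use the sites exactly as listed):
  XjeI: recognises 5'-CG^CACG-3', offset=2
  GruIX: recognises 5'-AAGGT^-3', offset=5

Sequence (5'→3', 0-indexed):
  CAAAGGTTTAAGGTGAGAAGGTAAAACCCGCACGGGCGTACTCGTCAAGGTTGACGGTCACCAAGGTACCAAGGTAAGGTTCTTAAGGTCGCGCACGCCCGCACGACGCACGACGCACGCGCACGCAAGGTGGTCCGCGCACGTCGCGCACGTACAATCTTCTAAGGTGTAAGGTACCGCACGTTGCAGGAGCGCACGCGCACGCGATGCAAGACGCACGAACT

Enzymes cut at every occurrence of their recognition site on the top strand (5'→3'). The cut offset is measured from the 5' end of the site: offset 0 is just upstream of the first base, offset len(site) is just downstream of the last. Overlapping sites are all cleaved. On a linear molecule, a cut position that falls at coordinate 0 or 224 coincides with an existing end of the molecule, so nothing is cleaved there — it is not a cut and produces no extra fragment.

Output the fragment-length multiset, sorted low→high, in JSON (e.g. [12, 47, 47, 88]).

[4,4,5,6,6,7,7,7,7,7,8,8,8,8,8,8,9,9,10,15,16,16,20,21]

Per-enzyme occurrences:
  XjeI (CGCACG, off=2): starts [28, 91, 99, 106, 113, 119, 137, 146, 177, 192, 198, 214] → cuts [30, 93, 101, 108, 115, 121, 139, 148, 179, 194, 200, 216]
  GruIX (AAGGT, off=5): starts [2, 9, 17, 46, 62, 70, 75, 84, 126, 163, 170] → cuts [7, 14, 22, 51, 67, 75, 80, 89, 131, 168, 175]

All cut coordinates (distinct, sorted): [7, 14, 22, 30, 51, 67, 75, 80, 89, 93, 101, 108, 115, 121, 131, 139, 148, 168, 175, 179, 194, 200, 216]

Fragment lengths:
  [0,7): 7 bp
  [7,14): 7 bp
  [14,22): 8 bp
  [22,30): 8 bp
  [30,51): 21 bp
  [51,67): 16 bp
  [67,75): 8 bp
  [75,80): 5 bp
  [80,89): 9 bp
  [89,93): 4 bp
  [93,101): 8 bp
  [101,108): 7 bp
  [108,115): 7 bp
  [115,121): 6 bp
  [121,131): 10 bp
  [131,139): 8 bp
  [139,148): 9 bp
  [148,168): 20 bp
  [168,175): 7 bp
  [175,179): 4 bp
  [179,194): 15 bp
  [194,200): 6 bp
  [200,216): 16 bp
  [216,224): 8 bp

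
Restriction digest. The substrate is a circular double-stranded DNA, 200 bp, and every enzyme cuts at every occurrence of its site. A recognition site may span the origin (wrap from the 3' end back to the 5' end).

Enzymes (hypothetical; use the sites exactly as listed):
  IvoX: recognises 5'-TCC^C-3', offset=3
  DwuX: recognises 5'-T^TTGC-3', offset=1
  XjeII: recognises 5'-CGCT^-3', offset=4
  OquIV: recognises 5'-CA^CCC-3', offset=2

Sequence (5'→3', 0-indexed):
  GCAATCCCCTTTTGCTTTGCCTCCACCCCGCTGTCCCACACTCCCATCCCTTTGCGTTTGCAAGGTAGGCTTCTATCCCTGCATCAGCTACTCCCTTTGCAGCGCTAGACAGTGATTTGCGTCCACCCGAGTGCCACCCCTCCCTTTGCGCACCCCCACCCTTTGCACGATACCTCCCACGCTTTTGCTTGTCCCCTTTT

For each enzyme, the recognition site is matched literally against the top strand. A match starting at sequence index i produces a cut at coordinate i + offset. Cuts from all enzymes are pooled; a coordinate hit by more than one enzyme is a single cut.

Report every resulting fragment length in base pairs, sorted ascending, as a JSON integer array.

Per-enzyme occurrences:
  IvoX (TCCC, off=3): starts [4, 33, 41, 46, 75, 91, 140, 174, 191] → cuts [7, 36, 44, 49, 78, 94, 143, 177, 194]
  DwuX (TTTGC, off=1): starts [10, 15, 50, 56, 95, 115, 144, 161, 183, 197] → cuts [11, 16, 51, 57, 96, 116, 145, 162, 184, 198]
  XjeII (CGCT, off=4): starts [28, 102, 179] → cuts [32, 106, 183]
  OquIV (CACCC, off=2): starts [23, 123, 134, 150, 156] → cuts [25, 125, 136, 152, 158]

All cut coordinates (distinct, sorted): [7, 11, 16, 25, 32, 36, 44, 49, 51, 57, 78, 94, 96, 106, 116, 125, 136, 143, 145, 152, 158, 162, 177, 183, 184, 194, 198]

Fragment lengths:
  7→11: 4 bp
  11→16: 5 bp
  16→25: 9 bp
  25→32: 7 bp
  32→36: 4 bp
  36→44: 8 bp
  44→49: 5 bp
  49→51: 2 bp
  51→57: 6 bp
  57→78: 21 bp
  78→94: 16 bp
  94→96: 2 bp
  96→106: 10 bp
  106→116: 10 bp
  116→125: 9 bp
  125→136: 11 bp
  136→143: 7 bp
  143→145: 2 bp
  145→152: 7 bp
  152→158: 6 bp
  158→162: 4 bp
  162→177: 15 bp
  177→183: 6 bp
  183→184: 1 bp
  184→194: 10 bp
  194→198: 4 bp
  198→7 (wrap): 200-198+7 = 9 bp

[1,2,2,2,4,4,4,4,5,5,6,6,6,7,7,7,8,9,9,9,10,10,10,11,15,16,21]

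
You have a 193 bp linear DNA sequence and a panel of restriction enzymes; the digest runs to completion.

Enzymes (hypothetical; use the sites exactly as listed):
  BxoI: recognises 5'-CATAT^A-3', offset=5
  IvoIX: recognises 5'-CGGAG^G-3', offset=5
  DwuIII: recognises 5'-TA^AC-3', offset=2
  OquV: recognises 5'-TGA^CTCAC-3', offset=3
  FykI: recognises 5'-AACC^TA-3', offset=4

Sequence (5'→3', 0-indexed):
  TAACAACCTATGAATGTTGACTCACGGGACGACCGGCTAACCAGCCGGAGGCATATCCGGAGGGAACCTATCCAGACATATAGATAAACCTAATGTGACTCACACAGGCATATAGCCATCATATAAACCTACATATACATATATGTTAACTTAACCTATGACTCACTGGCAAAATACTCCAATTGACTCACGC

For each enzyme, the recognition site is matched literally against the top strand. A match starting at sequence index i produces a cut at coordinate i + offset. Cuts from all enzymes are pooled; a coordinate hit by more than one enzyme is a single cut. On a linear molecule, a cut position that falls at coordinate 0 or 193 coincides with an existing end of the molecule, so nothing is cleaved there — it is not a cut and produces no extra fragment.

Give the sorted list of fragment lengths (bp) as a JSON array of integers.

[2,3,5,5,5,6,6,6,6,7,7,8,9,11,11,12,12,13,15,19,25]

Site scan:
  BxoI CATATA/5: at [76, 108, 119, 131, 137] ⇒ [81, 113, 124, 136, 142]
  IvoIX CGGAGG/5: at [45, 57] ⇒ [50, 62]
  DwuIII TAAC/2: at [0, 37, 146, 151] ⇒ [2, 39, 148, 153]
  OquV TGACTCAC/3: at [17, 95, 158, 183] ⇒ [20, 98, 161, 186]
  FykI AACCTA/4: at [4, 64, 86, 125, 152] ⇒ [8, 68, 90, 129, 156]

All cut coordinates (distinct, sorted): [2, 8, 20, 39, 50, 62, 68, 81, 90, 98, 113, 124, 129, 136, 142, 148, 153, 156, 161, 186]

Fragment lengths:
  [0,2): 2 bp
  [2,8): 6 bp
  [8,20): 12 bp
  [20,39): 19 bp
  [39,50): 11 bp
  [50,62): 12 bp
  [62,68): 6 bp
  [68,81): 13 bp
  [81,90): 9 bp
  [90,98): 8 bp
  [98,113): 15 bp
  [113,124): 11 bp
  [124,129): 5 bp
  [129,136): 7 bp
  [136,142): 6 bp
  [142,148): 6 bp
  [148,153): 5 bp
  [153,156): 3 bp
  [156,161): 5 bp
  [161,186): 25 bp
  [186,193): 7 bp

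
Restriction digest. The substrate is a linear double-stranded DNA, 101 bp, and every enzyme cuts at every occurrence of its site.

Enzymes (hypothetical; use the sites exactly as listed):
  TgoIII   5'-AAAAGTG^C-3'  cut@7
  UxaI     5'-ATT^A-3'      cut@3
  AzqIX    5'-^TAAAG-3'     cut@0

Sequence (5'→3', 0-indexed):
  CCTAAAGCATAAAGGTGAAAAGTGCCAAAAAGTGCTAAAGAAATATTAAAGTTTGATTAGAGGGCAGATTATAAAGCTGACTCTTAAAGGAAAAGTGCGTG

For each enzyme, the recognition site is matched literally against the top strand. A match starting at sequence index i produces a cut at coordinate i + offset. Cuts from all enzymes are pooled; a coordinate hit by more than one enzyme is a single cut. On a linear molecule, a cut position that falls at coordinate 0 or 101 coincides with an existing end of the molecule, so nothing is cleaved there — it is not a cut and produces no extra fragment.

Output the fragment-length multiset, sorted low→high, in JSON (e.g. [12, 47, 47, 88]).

Per-enzyme occurrences:
  TgoIII (AAAAGTGC, off=7): starts [17, 27, 90] → cuts [24, 34, 97]
  UxaI (ATTA, off=3): starts [44, 55, 67] → cuts [47, 58, 70]
  AzqIX (TAAAG, off=0): starts [2, 9, 35, 46, 71, 84] → cuts [2, 9, 35, 46, 71, 84]

Pooled cuts: [2, 9, 24, 34, 35, 46, 47, 58, 70, 71, 84, 97]

Fragments:
  [0,2): 2 bp
  [2,9): 7 bp
  [9,24): 15 bp
  [24,34): 10 bp
  [34,35): 1 bp
  [35,46): 11 bp
  [46,47): 1 bp
  [47,58): 11 bp
  [58,70): 12 bp
  [70,71): 1 bp
  [71,84): 13 bp
  [84,97): 13 bp
  [97,101): 4 bp

[1,1,1,2,4,7,10,11,11,12,13,13,15]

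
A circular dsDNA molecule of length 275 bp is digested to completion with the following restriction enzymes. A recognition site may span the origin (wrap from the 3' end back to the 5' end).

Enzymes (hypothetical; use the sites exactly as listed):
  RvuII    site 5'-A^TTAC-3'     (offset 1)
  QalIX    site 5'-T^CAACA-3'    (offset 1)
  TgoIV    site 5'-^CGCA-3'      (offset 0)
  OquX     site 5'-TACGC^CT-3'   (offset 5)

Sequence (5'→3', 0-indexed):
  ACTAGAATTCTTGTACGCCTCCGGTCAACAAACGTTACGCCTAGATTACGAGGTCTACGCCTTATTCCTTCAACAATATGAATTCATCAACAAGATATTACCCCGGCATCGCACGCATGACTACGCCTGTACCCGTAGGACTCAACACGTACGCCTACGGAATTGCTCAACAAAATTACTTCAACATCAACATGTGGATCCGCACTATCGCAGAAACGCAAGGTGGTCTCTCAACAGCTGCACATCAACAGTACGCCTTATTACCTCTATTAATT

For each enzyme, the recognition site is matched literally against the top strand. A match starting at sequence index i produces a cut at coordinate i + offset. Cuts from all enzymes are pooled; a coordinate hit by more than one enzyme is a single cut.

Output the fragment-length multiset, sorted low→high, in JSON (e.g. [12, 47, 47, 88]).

[4,4,5,6,6,7,8,8,8,10,10,11,12,12,13,13,13,13,14,15,15,15,16,17,20]

Per-enzyme occurrences:
  RvuII (ATTAC, off=1): starts [44, 96, 174, 259, 272] → cuts [45, 97, 175, 260, 273]
  QalIX (TCAACA, off=1): starts [24, 69, 86, 141, 166, 180, 186, 230, 244] → cuts [25, 70, 87, 142, 167, 181, 187, 231, 245]
  TgoIV (CGCA, off=0): starts [109, 113, 200, 208, 216] → cuts [109, 113, 200, 208, 216]
  OquX (TACGCCT, off=5): starts [13, 35, 55, 121, 149, 251] → cuts [18, 40, 60, 126, 154, 256]

Pooled cuts: [18, 25, 40, 45, 60, 70, 87, 97, 109, 113, 126, 142, 154, 167, 175, 181, 187, 200, 208, 216, 231, 245, 256, 260, 273]

Fragments:
  18→25: 7 bp
  25→40: 15 bp
  40→45: 5 bp
  45→60: 15 bp
  60→70: 10 bp
  70→87: 17 bp
  87→97: 10 bp
  97→109: 12 bp
  109→113: 4 bp
  113→126: 13 bp
  126→142: 16 bp
  142→154: 12 bp
  154→167: 13 bp
  167→175: 8 bp
  175→181: 6 bp
  181→187: 6 bp
  187→200: 13 bp
  200→208: 8 bp
  208→216: 8 bp
  216→231: 15 bp
  231→245: 14 bp
  245→256: 11 bp
  256→260: 4 bp
  260→273: 13 bp
  273→18 (wrap): 275-273+18 = 20 bp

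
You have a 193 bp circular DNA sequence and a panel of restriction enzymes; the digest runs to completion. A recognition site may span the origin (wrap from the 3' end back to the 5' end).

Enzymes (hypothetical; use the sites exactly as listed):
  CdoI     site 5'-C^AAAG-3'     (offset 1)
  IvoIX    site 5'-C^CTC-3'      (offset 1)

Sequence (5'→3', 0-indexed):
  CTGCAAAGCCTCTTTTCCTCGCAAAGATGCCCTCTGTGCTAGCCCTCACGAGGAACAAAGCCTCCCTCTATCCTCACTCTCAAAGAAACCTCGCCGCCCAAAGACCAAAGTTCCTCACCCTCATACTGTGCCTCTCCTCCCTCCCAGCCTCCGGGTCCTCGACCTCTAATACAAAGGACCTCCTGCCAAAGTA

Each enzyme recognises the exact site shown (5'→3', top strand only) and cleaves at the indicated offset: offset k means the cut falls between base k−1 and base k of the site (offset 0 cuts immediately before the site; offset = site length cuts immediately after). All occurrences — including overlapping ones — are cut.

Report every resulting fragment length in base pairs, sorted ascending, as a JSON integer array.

Per-enzyme occurrences:
  CdoI (CAAAG, off=1): starts [3, 21, 55, 80, 98, 105, 171, 186] → cuts [4, 22, 56, 81, 99, 106, 172, 187]
  IvoIX (CCTC, off=1): starts [8, 16, 30, 43, 60, 64, 71, 88, 112, 118, 130, 135, 139, 147, 156, 162, 178] → cuts [9, 17, 31, 44, 61, 65, 72, 89, 113, 119, 131, 136, 140, 148, 157, 163, 179]

Pooled cuts: [4, 9, 17, 22, 31, 44, 56, 61, 65, 72, 81, 89, 99, 106, 113, 119, 131, 136, 140, 148, 157, 163, 172, 179, 187]

Fragment lengths:
  4→9: 5 bp
  9→17: 8 bp
  17→22: 5 bp
  22→31: 9 bp
  31→44: 13 bp
  44→56: 12 bp
  56→61: 5 bp
  61→65: 4 bp
  65→72: 7 bp
  72→81: 9 bp
  81→89: 8 bp
  89→99: 10 bp
  99→106: 7 bp
  106→113: 7 bp
  113→119: 6 bp
  119→131: 12 bp
  131→136: 5 bp
  136→140: 4 bp
  140→148: 8 bp
  148→157: 9 bp
  157→163: 6 bp
  163→172: 9 bp
  172→179: 7 bp
  179→187: 8 bp
  187→4 (wrap): 193-187+4 = 10 bp

[4,4,5,5,5,5,6,6,7,7,7,7,8,8,8,8,9,9,9,9,10,10,12,12,13]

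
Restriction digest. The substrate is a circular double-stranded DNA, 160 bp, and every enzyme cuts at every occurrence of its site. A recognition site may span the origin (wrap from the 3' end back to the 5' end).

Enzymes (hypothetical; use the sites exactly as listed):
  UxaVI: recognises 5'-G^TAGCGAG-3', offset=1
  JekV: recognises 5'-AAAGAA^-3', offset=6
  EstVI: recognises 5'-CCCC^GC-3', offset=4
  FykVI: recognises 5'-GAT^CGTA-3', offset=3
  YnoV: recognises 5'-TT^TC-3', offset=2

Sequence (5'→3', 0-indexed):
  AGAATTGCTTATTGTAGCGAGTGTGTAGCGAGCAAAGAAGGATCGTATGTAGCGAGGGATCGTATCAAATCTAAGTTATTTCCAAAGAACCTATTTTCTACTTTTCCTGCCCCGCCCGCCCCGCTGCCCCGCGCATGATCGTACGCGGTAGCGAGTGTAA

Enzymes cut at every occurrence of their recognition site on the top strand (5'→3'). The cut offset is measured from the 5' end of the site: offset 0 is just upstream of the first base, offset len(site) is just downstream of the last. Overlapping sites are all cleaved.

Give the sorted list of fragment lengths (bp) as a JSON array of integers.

Site scan:
  UxaVI GTAGCGAG/1: at [13, 24, 48, 147] ⇒ [14, 25, 49, 148]
  JekV AAAGAA/6: at [33, 83, 158] ⇒ [4, 39, 89]
  EstVI CCCCGC/4: at [109, 118, 126] ⇒ [113, 122, 130]
  FykVI GATCGTA/3: at [40, 57, 136] ⇒ [43, 60, 139]
  YnoV TTTC/2: at [78, 94, 102] ⇒ [80, 96, 104]

Pooled cuts: [4, 14, 25, 39, 43, 49, 60, 80, 89, 96, 104, 113, 122, 130, 139, 148]

Fragment lengths:
  4→14: 10 bp
  14→25: 11 bp
  25→39: 14 bp
  39→43: 4 bp
  43→49: 6 bp
  49→60: 11 bp
  60→80: 20 bp
  80→89: 9 bp
  89→96: 7 bp
  96→104: 8 bp
  104→113: 9 bp
  113→122: 9 bp
  122→130: 8 bp
  130→139: 9 bp
  139→148: 9 bp
  148→4 (wrap): 160-148+4 = 16 bp

[4,6,7,8,8,9,9,9,9,9,10,11,11,14,16,20]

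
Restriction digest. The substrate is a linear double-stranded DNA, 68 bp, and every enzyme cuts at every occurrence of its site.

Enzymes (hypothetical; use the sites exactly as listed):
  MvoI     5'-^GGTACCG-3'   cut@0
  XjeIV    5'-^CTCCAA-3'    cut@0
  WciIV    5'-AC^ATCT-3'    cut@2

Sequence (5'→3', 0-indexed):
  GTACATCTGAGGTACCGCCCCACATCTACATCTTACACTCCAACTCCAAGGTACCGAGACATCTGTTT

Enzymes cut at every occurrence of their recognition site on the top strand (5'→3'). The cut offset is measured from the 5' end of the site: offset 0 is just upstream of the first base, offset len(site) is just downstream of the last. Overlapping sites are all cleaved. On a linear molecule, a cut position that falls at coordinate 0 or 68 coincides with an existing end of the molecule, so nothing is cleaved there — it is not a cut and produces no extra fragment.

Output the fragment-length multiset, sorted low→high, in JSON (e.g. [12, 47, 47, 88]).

Site scan:
  MvoI (GGTACCG, off=0): starts [10, 49] → cuts [10, 49]
  XjeIV (CTCCAA, off=0): starts [37, 43] → cuts [37, 43]
  WciIV (ACATCT, off=2): starts [2, 21, 27, 58] → cuts [4, 23, 29, 60]

Pooled cuts: [4, 10, 23, 29, 37, 43, 49, 60]

Fragments:
  [0,4): 4 bp
  [4,10): 6 bp
  [10,23): 13 bp
  [23,29): 6 bp
  [29,37): 8 bp
  [37,43): 6 bp
  [43,49): 6 bp
  [49,60): 11 bp
  [60,68): 8 bp

[4,6,6,6,6,8,8,11,13]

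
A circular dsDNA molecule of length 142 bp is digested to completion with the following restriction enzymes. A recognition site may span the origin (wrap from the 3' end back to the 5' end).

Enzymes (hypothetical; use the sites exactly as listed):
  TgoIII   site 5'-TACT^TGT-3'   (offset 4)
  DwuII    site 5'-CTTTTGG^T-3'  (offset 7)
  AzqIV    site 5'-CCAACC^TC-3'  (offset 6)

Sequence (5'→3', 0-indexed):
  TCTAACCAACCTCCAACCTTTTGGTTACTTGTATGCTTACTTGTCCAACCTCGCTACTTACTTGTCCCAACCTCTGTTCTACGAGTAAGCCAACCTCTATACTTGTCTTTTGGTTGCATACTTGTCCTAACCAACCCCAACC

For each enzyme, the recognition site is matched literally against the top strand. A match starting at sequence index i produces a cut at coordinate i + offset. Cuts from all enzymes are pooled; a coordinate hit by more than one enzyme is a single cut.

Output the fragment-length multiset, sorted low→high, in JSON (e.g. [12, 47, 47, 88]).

[5,8,9,9,10,10,11,12,12,13,20,23]

Site scan:
  TgoIII (TACTTGT, off=4): starts [25, 37, 58, 99, 118] → cuts [29, 41, 62, 103, 122]
  DwuII (CTTTTGGT, off=7): starts [17, 106] → cuts [24, 113]
  AzqIV (CCAACCTC, off=6): starts [5, 44, 66, 89, 136] → cuts [0, 11, 50, 72, 95]

Pooled cuts: [0, 11, 24, 29, 41, 50, 62, 72, 95, 103, 113, 122]

Fragment lengths:
  0→11: 11 bp
  11→24: 13 bp
  24→29: 5 bp
  29→41: 12 bp
  41→50: 9 bp
  50→62: 12 bp
  62→72: 10 bp
  72→95: 23 bp
  95→103: 8 bp
  103→113: 10 bp
  113→122: 9 bp
  122→0 (wrap): 142-122+0 = 20 bp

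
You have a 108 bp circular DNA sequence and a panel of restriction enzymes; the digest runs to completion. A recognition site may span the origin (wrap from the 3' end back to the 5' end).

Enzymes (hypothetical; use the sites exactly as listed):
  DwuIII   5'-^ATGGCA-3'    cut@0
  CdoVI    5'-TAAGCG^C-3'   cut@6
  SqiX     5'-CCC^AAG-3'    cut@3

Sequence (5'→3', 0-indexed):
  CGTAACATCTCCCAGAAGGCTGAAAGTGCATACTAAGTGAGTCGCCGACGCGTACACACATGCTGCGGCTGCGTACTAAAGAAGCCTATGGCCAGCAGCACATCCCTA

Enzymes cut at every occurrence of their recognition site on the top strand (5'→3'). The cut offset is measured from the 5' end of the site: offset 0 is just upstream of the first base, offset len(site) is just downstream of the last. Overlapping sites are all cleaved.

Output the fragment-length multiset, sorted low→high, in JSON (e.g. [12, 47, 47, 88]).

[108]

Site scan:
  DwuIII (ATGGCA, off=0): no sites
  CdoVI (TAAGCGC, off=6): no sites
  SqiX (CCCAAG, off=3): no sites

Pooled cuts: ∅

Fragments:
  no cuts → one circular fragment of 108 bp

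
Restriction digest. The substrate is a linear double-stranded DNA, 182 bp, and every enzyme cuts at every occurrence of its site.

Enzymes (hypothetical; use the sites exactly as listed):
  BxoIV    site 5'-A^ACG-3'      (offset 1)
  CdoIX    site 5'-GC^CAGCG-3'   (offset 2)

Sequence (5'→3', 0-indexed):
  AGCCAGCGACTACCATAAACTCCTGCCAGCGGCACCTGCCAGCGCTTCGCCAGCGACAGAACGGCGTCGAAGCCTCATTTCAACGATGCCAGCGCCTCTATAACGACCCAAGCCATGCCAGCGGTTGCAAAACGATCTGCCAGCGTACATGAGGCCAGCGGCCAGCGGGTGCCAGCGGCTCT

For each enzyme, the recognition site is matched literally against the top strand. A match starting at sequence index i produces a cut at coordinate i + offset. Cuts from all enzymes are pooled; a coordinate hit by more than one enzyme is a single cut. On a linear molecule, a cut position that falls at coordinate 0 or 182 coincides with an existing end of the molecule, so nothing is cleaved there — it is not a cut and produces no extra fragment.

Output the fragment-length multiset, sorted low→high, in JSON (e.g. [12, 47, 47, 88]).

Scan for sites:
  BxoIV AACG/1: at [59, 81, 101, 130] ⇒ [60, 82, 102, 131]
  CdoIX GCCAGCG/2: at [1, 24, 37, 48, 87, 116, 138, 153, 160, 170] ⇒ [3, 26, 39, 50, 89, 118, 140, 155, 162, 172]

All cut coordinates (distinct, sorted): [3, 26, 39, 50, 60, 82, 89, 102, 118, 131, 140, 155, 162, 172]

Fragments:
  [0,3): 3 bp
  [3,26): 23 bp
  [26,39): 13 bp
  [39,50): 11 bp
  [50,60): 10 bp
  [60,82): 22 bp
  [82,89): 7 bp
  [89,102): 13 bp
  [102,118): 16 bp
  [118,131): 13 bp
  [131,140): 9 bp
  [140,155): 15 bp
  [155,162): 7 bp
  [162,172): 10 bp
  [172,182): 10 bp

[3,7,7,9,10,10,10,11,13,13,13,15,16,22,23]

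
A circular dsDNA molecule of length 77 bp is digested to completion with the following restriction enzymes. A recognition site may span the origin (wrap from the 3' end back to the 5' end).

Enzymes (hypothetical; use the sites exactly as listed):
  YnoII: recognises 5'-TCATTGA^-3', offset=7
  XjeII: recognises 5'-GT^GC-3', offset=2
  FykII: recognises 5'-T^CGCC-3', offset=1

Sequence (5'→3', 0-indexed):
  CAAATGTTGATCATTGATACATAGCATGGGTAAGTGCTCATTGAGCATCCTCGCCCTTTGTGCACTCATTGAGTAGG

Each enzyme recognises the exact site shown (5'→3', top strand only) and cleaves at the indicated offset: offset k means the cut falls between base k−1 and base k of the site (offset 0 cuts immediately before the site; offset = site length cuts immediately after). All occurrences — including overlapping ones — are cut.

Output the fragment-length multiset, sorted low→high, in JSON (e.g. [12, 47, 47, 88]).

[7,9,10,11,18,22]

Site scan:
  YnoII (TCATTGA, off=7): starts [10, 37, 65] → cuts [17, 44, 72]
  XjeII (GTGC, off=2): starts [33, 59] → cuts [35, 61]
  FykII (TCGCC, off=1): starts [50] → cuts [51]

All cut coordinates (distinct, sorted): [17, 35, 44, 51, 61, 72]

Fragments:
  17→35: 18 bp
  35→44: 9 bp
  44→51: 7 bp
  51→61: 10 bp
  61→72: 11 bp
  72→17 (wrap): 77-72+17 = 22 bp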